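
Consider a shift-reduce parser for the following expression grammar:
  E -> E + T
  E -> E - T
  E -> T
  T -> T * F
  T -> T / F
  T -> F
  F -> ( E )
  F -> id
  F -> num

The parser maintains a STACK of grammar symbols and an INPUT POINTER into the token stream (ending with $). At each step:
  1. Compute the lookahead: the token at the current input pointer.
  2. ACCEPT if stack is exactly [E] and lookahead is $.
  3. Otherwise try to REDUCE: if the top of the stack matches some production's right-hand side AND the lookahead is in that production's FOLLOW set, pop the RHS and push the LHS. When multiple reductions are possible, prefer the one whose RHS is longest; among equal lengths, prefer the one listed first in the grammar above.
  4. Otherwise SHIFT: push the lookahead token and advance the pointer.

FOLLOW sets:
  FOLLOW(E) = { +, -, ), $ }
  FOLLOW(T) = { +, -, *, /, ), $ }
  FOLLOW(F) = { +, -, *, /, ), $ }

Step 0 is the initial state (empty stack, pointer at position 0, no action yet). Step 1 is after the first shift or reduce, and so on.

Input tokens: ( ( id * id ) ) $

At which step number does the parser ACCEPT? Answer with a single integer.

Step 1: shift (. Stack=[(] ptr=1 lookahead=( remaining=[( id * id ) ) $]
Step 2: shift (. Stack=[( (] ptr=2 lookahead=id remaining=[id * id ) ) $]
Step 3: shift id. Stack=[( ( id] ptr=3 lookahead=* remaining=[* id ) ) $]
Step 4: reduce F->id. Stack=[( ( F] ptr=3 lookahead=* remaining=[* id ) ) $]
Step 5: reduce T->F. Stack=[( ( T] ptr=3 lookahead=* remaining=[* id ) ) $]
Step 6: shift *. Stack=[( ( T *] ptr=4 lookahead=id remaining=[id ) ) $]
Step 7: shift id. Stack=[( ( T * id] ptr=5 lookahead=) remaining=[) ) $]
Step 8: reduce F->id. Stack=[( ( T * F] ptr=5 lookahead=) remaining=[) ) $]
Step 9: reduce T->T * F. Stack=[( ( T] ptr=5 lookahead=) remaining=[) ) $]
Step 10: reduce E->T. Stack=[( ( E] ptr=5 lookahead=) remaining=[) ) $]
Step 11: shift ). Stack=[( ( E )] ptr=6 lookahead=) remaining=[) $]
Step 12: reduce F->( E ). Stack=[( F] ptr=6 lookahead=) remaining=[) $]
Step 13: reduce T->F. Stack=[( T] ptr=6 lookahead=) remaining=[) $]
Step 14: reduce E->T. Stack=[( E] ptr=6 lookahead=) remaining=[) $]
Step 15: shift ). Stack=[( E )] ptr=7 lookahead=$ remaining=[$]
Step 16: reduce F->( E ). Stack=[F] ptr=7 lookahead=$ remaining=[$]
Step 17: reduce T->F. Stack=[T] ptr=7 lookahead=$ remaining=[$]
Step 18: reduce E->T. Stack=[E] ptr=7 lookahead=$ remaining=[$]
Step 19: accept. Stack=[E] ptr=7 lookahead=$ remaining=[$]

Answer: 19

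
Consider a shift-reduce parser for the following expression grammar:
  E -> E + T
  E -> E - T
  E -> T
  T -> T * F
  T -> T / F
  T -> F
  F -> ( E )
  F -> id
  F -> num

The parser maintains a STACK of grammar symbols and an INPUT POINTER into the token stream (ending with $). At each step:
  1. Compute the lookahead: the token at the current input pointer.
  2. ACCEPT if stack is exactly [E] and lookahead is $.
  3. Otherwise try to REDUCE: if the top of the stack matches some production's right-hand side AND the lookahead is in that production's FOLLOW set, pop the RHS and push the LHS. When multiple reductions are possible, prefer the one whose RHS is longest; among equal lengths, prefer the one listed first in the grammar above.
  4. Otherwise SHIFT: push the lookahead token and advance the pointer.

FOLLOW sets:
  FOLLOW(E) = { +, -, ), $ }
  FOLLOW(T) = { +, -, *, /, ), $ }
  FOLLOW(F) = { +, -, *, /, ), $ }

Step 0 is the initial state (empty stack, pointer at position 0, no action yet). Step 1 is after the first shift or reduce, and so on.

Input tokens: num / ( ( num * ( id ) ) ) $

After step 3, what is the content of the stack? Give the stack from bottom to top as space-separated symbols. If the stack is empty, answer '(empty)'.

Answer: T

Derivation:
Step 1: shift num. Stack=[num] ptr=1 lookahead=/ remaining=[/ ( ( num * ( id ) ) ) $]
Step 2: reduce F->num. Stack=[F] ptr=1 lookahead=/ remaining=[/ ( ( num * ( id ) ) ) $]
Step 3: reduce T->F. Stack=[T] ptr=1 lookahead=/ remaining=[/ ( ( num * ( id ) ) ) $]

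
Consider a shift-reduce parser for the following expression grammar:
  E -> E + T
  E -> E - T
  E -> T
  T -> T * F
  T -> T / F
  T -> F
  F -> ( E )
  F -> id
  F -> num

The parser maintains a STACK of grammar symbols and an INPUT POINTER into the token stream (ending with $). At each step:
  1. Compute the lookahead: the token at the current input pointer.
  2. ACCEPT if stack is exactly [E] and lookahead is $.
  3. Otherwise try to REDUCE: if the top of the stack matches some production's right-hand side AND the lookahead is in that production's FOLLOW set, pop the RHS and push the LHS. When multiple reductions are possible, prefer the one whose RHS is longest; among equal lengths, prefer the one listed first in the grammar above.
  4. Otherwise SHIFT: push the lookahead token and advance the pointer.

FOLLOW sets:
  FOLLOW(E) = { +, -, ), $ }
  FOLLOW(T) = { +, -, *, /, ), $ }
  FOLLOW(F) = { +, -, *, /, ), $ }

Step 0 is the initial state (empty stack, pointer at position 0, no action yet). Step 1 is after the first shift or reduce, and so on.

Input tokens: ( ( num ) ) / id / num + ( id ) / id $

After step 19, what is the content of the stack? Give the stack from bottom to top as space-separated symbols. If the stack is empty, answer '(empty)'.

Step 1: shift (. Stack=[(] ptr=1 lookahead=( remaining=[( num ) ) / id / num + ( id ) / id $]
Step 2: shift (. Stack=[( (] ptr=2 lookahead=num remaining=[num ) ) / id / num + ( id ) / id $]
Step 3: shift num. Stack=[( ( num] ptr=3 lookahead=) remaining=[) ) / id / num + ( id ) / id $]
Step 4: reduce F->num. Stack=[( ( F] ptr=3 lookahead=) remaining=[) ) / id / num + ( id ) / id $]
Step 5: reduce T->F. Stack=[( ( T] ptr=3 lookahead=) remaining=[) ) / id / num + ( id ) / id $]
Step 6: reduce E->T. Stack=[( ( E] ptr=3 lookahead=) remaining=[) ) / id / num + ( id ) / id $]
Step 7: shift ). Stack=[( ( E )] ptr=4 lookahead=) remaining=[) / id / num + ( id ) / id $]
Step 8: reduce F->( E ). Stack=[( F] ptr=4 lookahead=) remaining=[) / id / num + ( id ) / id $]
Step 9: reduce T->F. Stack=[( T] ptr=4 lookahead=) remaining=[) / id / num + ( id ) / id $]
Step 10: reduce E->T. Stack=[( E] ptr=4 lookahead=) remaining=[) / id / num + ( id ) / id $]
Step 11: shift ). Stack=[( E )] ptr=5 lookahead=/ remaining=[/ id / num + ( id ) / id $]
Step 12: reduce F->( E ). Stack=[F] ptr=5 lookahead=/ remaining=[/ id / num + ( id ) / id $]
Step 13: reduce T->F. Stack=[T] ptr=5 lookahead=/ remaining=[/ id / num + ( id ) / id $]
Step 14: shift /. Stack=[T /] ptr=6 lookahead=id remaining=[id / num + ( id ) / id $]
Step 15: shift id. Stack=[T / id] ptr=7 lookahead=/ remaining=[/ num + ( id ) / id $]
Step 16: reduce F->id. Stack=[T / F] ptr=7 lookahead=/ remaining=[/ num + ( id ) / id $]
Step 17: reduce T->T / F. Stack=[T] ptr=7 lookahead=/ remaining=[/ num + ( id ) / id $]
Step 18: shift /. Stack=[T /] ptr=8 lookahead=num remaining=[num + ( id ) / id $]
Step 19: shift num. Stack=[T / num] ptr=9 lookahead=+ remaining=[+ ( id ) / id $]

Answer: T / num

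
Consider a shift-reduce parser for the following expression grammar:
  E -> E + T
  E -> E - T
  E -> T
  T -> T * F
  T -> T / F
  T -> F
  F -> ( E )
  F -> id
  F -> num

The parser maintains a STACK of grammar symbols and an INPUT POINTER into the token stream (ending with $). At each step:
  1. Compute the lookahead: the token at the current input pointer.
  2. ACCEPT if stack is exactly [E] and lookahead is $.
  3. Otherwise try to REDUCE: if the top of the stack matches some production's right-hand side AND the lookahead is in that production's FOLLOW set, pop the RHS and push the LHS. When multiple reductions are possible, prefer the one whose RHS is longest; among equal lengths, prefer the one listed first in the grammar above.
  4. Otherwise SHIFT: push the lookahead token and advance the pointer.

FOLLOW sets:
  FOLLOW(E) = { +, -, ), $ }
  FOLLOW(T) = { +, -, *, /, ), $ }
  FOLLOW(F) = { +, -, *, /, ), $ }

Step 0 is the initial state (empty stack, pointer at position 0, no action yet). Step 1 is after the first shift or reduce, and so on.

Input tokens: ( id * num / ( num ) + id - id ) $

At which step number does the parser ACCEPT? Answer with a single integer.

Step 1: shift (. Stack=[(] ptr=1 lookahead=id remaining=[id * num / ( num ) + id - id ) $]
Step 2: shift id. Stack=[( id] ptr=2 lookahead=* remaining=[* num / ( num ) + id - id ) $]
Step 3: reduce F->id. Stack=[( F] ptr=2 lookahead=* remaining=[* num / ( num ) + id - id ) $]
Step 4: reduce T->F. Stack=[( T] ptr=2 lookahead=* remaining=[* num / ( num ) + id - id ) $]
Step 5: shift *. Stack=[( T *] ptr=3 lookahead=num remaining=[num / ( num ) + id - id ) $]
Step 6: shift num. Stack=[( T * num] ptr=4 lookahead=/ remaining=[/ ( num ) + id - id ) $]
Step 7: reduce F->num. Stack=[( T * F] ptr=4 lookahead=/ remaining=[/ ( num ) + id - id ) $]
Step 8: reduce T->T * F. Stack=[( T] ptr=4 lookahead=/ remaining=[/ ( num ) + id - id ) $]
Step 9: shift /. Stack=[( T /] ptr=5 lookahead=( remaining=[( num ) + id - id ) $]
Step 10: shift (. Stack=[( T / (] ptr=6 lookahead=num remaining=[num ) + id - id ) $]
Step 11: shift num. Stack=[( T / ( num] ptr=7 lookahead=) remaining=[) + id - id ) $]
Step 12: reduce F->num. Stack=[( T / ( F] ptr=7 lookahead=) remaining=[) + id - id ) $]
Step 13: reduce T->F. Stack=[( T / ( T] ptr=7 lookahead=) remaining=[) + id - id ) $]
Step 14: reduce E->T. Stack=[( T / ( E] ptr=7 lookahead=) remaining=[) + id - id ) $]
Step 15: shift ). Stack=[( T / ( E )] ptr=8 lookahead=+ remaining=[+ id - id ) $]
Step 16: reduce F->( E ). Stack=[( T / F] ptr=8 lookahead=+ remaining=[+ id - id ) $]
Step 17: reduce T->T / F. Stack=[( T] ptr=8 lookahead=+ remaining=[+ id - id ) $]
Step 18: reduce E->T. Stack=[( E] ptr=8 lookahead=+ remaining=[+ id - id ) $]
Step 19: shift +. Stack=[( E +] ptr=9 lookahead=id remaining=[id - id ) $]
Step 20: shift id. Stack=[( E + id] ptr=10 lookahead=- remaining=[- id ) $]
Step 21: reduce F->id. Stack=[( E + F] ptr=10 lookahead=- remaining=[- id ) $]
Step 22: reduce T->F. Stack=[( E + T] ptr=10 lookahead=- remaining=[- id ) $]
Step 23: reduce E->E + T. Stack=[( E] ptr=10 lookahead=- remaining=[- id ) $]
Step 24: shift -. Stack=[( E -] ptr=11 lookahead=id remaining=[id ) $]
Step 25: shift id. Stack=[( E - id] ptr=12 lookahead=) remaining=[) $]
Step 26: reduce F->id. Stack=[( E - F] ptr=12 lookahead=) remaining=[) $]
Step 27: reduce T->F. Stack=[( E - T] ptr=12 lookahead=) remaining=[) $]
Step 28: reduce E->E - T. Stack=[( E] ptr=12 lookahead=) remaining=[) $]
Step 29: shift ). Stack=[( E )] ptr=13 lookahead=$ remaining=[$]
Step 30: reduce F->( E ). Stack=[F] ptr=13 lookahead=$ remaining=[$]
Step 31: reduce T->F. Stack=[T] ptr=13 lookahead=$ remaining=[$]
Step 32: reduce E->T. Stack=[E] ptr=13 lookahead=$ remaining=[$]
Step 33: accept. Stack=[E] ptr=13 lookahead=$ remaining=[$]

Answer: 33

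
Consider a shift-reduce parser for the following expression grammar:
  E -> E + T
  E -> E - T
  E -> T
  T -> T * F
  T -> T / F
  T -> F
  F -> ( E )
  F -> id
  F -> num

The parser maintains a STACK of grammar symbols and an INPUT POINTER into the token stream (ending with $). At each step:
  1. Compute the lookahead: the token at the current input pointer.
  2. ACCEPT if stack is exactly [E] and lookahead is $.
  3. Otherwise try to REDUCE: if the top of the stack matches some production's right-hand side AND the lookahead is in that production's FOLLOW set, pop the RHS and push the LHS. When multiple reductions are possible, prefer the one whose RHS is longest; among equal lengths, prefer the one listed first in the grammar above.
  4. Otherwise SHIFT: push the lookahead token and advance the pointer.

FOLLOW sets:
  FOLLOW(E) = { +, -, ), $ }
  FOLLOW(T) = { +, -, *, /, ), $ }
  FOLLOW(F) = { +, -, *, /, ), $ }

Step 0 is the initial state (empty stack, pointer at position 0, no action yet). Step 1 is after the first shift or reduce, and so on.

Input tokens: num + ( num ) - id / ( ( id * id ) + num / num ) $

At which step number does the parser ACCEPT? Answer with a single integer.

Step 1: shift num. Stack=[num] ptr=1 lookahead=+ remaining=[+ ( num ) - id / ( ( id * id ) + num / num ) $]
Step 2: reduce F->num. Stack=[F] ptr=1 lookahead=+ remaining=[+ ( num ) - id / ( ( id * id ) + num / num ) $]
Step 3: reduce T->F. Stack=[T] ptr=1 lookahead=+ remaining=[+ ( num ) - id / ( ( id * id ) + num / num ) $]
Step 4: reduce E->T. Stack=[E] ptr=1 lookahead=+ remaining=[+ ( num ) - id / ( ( id * id ) + num / num ) $]
Step 5: shift +. Stack=[E +] ptr=2 lookahead=( remaining=[( num ) - id / ( ( id * id ) + num / num ) $]
Step 6: shift (. Stack=[E + (] ptr=3 lookahead=num remaining=[num ) - id / ( ( id * id ) + num / num ) $]
Step 7: shift num. Stack=[E + ( num] ptr=4 lookahead=) remaining=[) - id / ( ( id * id ) + num / num ) $]
Step 8: reduce F->num. Stack=[E + ( F] ptr=4 lookahead=) remaining=[) - id / ( ( id * id ) + num / num ) $]
Step 9: reduce T->F. Stack=[E + ( T] ptr=4 lookahead=) remaining=[) - id / ( ( id * id ) + num / num ) $]
Step 10: reduce E->T. Stack=[E + ( E] ptr=4 lookahead=) remaining=[) - id / ( ( id * id ) + num / num ) $]
Step 11: shift ). Stack=[E + ( E )] ptr=5 lookahead=- remaining=[- id / ( ( id * id ) + num / num ) $]
Step 12: reduce F->( E ). Stack=[E + F] ptr=5 lookahead=- remaining=[- id / ( ( id * id ) + num / num ) $]
Step 13: reduce T->F. Stack=[E + T] ptr=5 lookahead=- remaining=[- id / ( ( id * id ) + num / num ) $]
Step 14: reduce E->E + T. Stack=[E] ptr=5 lookahead=- remaining=[- id / ( ( id * id ) + num / num ) $]
Step 15: shift -. Stack=[E -] ptr=6 lookahead=id remaining=[id / ( ( id * id ) + num / num ) $]
Step 16: shift id. Stack=[E - id] ptr=7 lookahead=/ remaining=[/ ( ( id * id ) + num / num ) $]
Step 17: reduce F->id. Stack=[E - F] ptr=7 lookahead=/ remaining=[/ ( ( id * id ) + num / num ) $]
Step 18: reduce T->F. Stack=[E - T] ptr=7 lookahead=/ remaining=[/ ( ( id * id ) + num / num ) $]
Step 19: shift /. Stack=[E - T /] ptr=8 lookahead=( remaining=[( ( id * id ) + num / num ) $]
Step 20: shift (. Stack=[E - T / (] ptr=9 lookahead=( remaining=[( id * id ) + num / num ) $]
Step 21: shift (. Stack=[E - T / ( (] ptr=10 lookahead=id remaining=[id * id ) + num / num ) $]
Step 22: shift id. Stack=[E - T / ( ( id] ptr=11 lookahead=* remaining=[* id ) + num / num ) $]
Step 23: reduce F->id. Stack=[E - T / ( ( F] ptr=11 lookahead=* remaining=[* id ) + num / num ) $]
Step 24: reduce T->F. Stack=[E - T / ( ( T] ptr=11 lookahead=* remaining=[* id ) + num / num ) $]
Step 25: shift *. Stack=[E - T / ( ( T *] ptr=12 lookahead=id remaining=[id ) + num / num ) $]
Step 26: shift id. Stack=[E - T / ( ( T * id] ptr=13 lookahead=) remaining=[) + num / num ) $]
Step 27: reduce F->id. Stack=[E - T / ( ( T * F] ptr=13 lookahead=) remaining=[) + num / num ) $]
Step 28: reduce T->T * F. Stack=[E - T / ( ( T] ptr=13 lookahead=) remaining=[) + num / num ) $]
Step 29: reduce E->T. Stack=[E - T / ( ( E] ptr=13 lookahead=) remaining=[) + num / num ) $]
Step 30: shift ). Stack=[E - T / ( ( E )] ptr=14 lookahead=+ remaining=[+ num / num ) $]
Step 31: reduce F->( E ). Stack=[E - T / ( F] ptr=14 lookahead=+ remaining=[+ num / num ) $]
Step 32: reduce T->F. Stack=[E - T / ( T] ptr=14 lookahead=+ remaining=[+ num / num ) $]
Step 33: reduce E->T. Stack=[E - T / ( E] ptr=14 lookahead=+ remaining=[+ num / num ) $]
Step 34: shift +. Stack=[E - T / ( E +] ptr=15 lookahead=num remaining=[num / num ) $]
Step 35: shift num. Stack=[E - T / ( E + num] ptr=16 lookahead=/ remaining=[/ num ) $]
Step 36: reduce F->num. Stack=[E - T / ( E + F] ptr=16 lookahead=/ remaining=[/ num ) $]
Step 37: reduce T->F. Stack=[E - T / ( E + T] ptr=16 lookahead=/ remaining=[/ num ) $]
Step 38: shift /. Stack=[E - T / ( E + T /] ptr=17 lookahead=num remaining=[num ) $]
Step 39: shift num. Stack=[E - T / ( E + T / num] ptr=18 lookahead=) remaining=[) $]
Step 40: reduce F->num. Stack=[E - T / ( E + T / F] ptr=18 lookahead=) remaining=[) $]
Step 41: reduce T->T / F. Stack=[E - T / ( E + T] ptr=18 lookahead=) remaining=[) $]
Step 42: reduce E->E + T. Stack=[E - T / ( E] ptr=18 lookahead=) remaining=[) $]
Step 43: shift ). Stack=[E - T / ( E )] ptr=19 lookahead=$ remaining=[$]
Step 44: reduce F->( E ). Stack=[E - T / F] ptr=19 lookahead=$ remaining=[$]
Step 45: reduce T->T / F. Stack=[E - T] ptr=19 lookahead=$ remaining=[$]
Step 46: reduce E->E - T. Stack=[E] ptr=19 lookahead=$ remaining=[$]
Step 47: accept. Stack=[E] ptr=19 lookahead=$ remaining=[$]

Answer: 47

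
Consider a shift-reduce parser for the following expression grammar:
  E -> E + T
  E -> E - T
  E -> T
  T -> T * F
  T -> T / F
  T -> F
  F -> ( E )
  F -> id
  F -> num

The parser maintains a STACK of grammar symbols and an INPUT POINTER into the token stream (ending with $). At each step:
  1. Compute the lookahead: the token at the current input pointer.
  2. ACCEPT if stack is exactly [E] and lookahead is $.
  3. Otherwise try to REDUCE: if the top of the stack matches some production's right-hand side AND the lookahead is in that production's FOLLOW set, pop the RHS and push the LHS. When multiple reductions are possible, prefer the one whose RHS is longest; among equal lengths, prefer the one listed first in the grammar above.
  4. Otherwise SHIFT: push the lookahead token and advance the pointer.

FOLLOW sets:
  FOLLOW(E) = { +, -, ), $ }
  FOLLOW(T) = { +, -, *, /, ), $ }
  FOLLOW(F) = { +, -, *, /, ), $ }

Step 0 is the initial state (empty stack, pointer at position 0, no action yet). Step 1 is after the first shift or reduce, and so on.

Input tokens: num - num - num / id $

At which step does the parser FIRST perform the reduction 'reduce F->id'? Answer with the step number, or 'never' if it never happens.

Answer: 16

Derivation:
Step 1: shift num. Stack=[num] ptr=1 lookahead=- remaining=[- num - num / id $]
Step 2: reduce F->num. Stack=[F] ptr=1 lookahead=- remaining=[- num - num / id $]
Step 3: reduce T->F. Stack=[T] ptr=1 lookahead=- remaining=[- num - num / id $]
Step 4: reduce E->T. Stack=[E] ptr=1 lookahead=- remaining=[- num - num / id $]
Step 5: shift -. Stack=[E -] ptr=2 lookahead=num remaining=[num - num / id $]
Step 6: shift num. Stack=[E - num] ptr=3 lookahead=- remaining=[- num / id $]
Step 7: reduce F->num. Stack=[E - F] ptr=3 lookahead=- remaining=[- num / id $]
Step 8: reduce T->F. Stack=[E - T] ptr=3 lookahead=- remaining=[- num / id $]
Step 9: reduce E->E - T. Stack=[E] ptr=3 lookahead=- remaining=[- num / id $]
Step 10: shift -. Stack=[E -] ptr=4 lookahead=num remaining=[num / id $]
Step 11: shift num. Stack=[E - num] ptr=5 lookahead=/ remaining=[/ id $]
Step 12: reduce F->num. Stack=[E - F] ptr=5 lookahead=/ remaining=[/ id $]
Step 13: reduce T->F. Stack=[E - T] ptr=5 lookahead=/ remaining=[/ id $]
Step 14: shift /. Stack=[E - T /] ptr=6 lookahead=id remaining=[id $]
Step 15: shift id. Stack=[E - T / id] ptr=7 lookahead=$ remaining=[$]
Step 16: reduce F->id. Stack=[E - T / F] ptr=7 lookahead=$ remaining=[$]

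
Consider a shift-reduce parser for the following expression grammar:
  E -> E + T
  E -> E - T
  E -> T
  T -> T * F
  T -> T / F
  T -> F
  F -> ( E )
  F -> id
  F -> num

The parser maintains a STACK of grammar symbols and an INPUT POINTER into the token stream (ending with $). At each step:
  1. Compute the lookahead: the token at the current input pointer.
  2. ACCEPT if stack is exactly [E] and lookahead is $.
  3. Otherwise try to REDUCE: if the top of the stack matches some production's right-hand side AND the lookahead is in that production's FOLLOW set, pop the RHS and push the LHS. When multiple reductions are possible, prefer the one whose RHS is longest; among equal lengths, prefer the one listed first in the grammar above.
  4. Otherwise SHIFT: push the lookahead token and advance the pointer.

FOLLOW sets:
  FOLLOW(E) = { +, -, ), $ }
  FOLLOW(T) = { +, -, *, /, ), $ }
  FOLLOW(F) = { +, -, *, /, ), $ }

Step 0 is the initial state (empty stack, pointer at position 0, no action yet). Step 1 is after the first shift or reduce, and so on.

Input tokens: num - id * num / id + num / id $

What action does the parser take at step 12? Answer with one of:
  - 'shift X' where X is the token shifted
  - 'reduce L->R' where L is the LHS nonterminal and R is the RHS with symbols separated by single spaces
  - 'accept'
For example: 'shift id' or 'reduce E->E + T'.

Step 1: shift num. Stack=[num] ptr=1 lookahead=- remaining=[- id * num / id + num / id $]
Step 2: reduce F->num. Stack=[F] ptr=1 lookahead=- remaining=[- id * num / id + num / id $]
Step 3: reduce T->F. Stack=[T] ptr=1 lookahead=- remaining=[- id * num / id + num / id $]
Step 4: reduce E->T. Stack=[E] ptr=1 lookahead=- remaining=[- id * num / id + num / id $]
Step 5: shift -. Stack=[E -] ptr=2 lookahead=id remaining=[id * num / id + num / id $]
Step 6: shift id. Stack=[E - id] ptr=3 lookahead=* remaining=[* num / id + num / id $]
Step 7: reduce F->id. Stack=[E - F] ptr=3 lookahead=* remaining=[* num / id + num / id $]
Step 8: reduce T->F. Stack=[E - T] ptr=3 lookahead=* remaining=[* num / id + num / id $]
Step 9: shift *. Stack=[E - T *] ptr=4 lookahead=num remaining=[num / id + num / id $]
Step 10: shift num. Stack=[E - T * num] ptr=5 lookahead=/ remaining=[/ id + num / id $]
Step 11: reduce F->num. Stack=[E - T * F] ptr=5 lookahead=/ remaining=[/ id + num / id $]
Step 12: reduce T->T * F. Stack=[E - T] ptr=5 lookahead=/ remaining=[/ id + num / id $]

Answer: reduce T->T * F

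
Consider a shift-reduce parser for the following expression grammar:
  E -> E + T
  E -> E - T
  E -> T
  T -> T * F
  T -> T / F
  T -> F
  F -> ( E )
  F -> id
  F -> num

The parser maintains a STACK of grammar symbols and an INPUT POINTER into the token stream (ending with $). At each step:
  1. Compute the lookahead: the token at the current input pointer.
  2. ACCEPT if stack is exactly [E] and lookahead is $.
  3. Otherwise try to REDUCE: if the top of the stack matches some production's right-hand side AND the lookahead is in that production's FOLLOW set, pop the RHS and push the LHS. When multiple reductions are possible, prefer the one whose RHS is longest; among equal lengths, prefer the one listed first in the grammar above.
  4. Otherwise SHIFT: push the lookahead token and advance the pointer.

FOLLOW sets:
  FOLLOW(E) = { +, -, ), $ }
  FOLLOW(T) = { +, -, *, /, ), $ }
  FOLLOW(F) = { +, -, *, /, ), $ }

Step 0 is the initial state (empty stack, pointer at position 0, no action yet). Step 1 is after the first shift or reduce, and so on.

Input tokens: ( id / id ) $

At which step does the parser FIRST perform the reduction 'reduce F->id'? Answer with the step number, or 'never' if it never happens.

Answer: 3

Derivation:
Step 1: shift (. Stack=[(] ptr=1 lookahead=id remaining=[id / id ) $]
Step 2: shift id. Stack=[( id] ptr=2 lookahead=/ remaining=[/ id ) $]
Step 3: reduce F->id. Stack=[( F] ptr=2 lookahead=/ remaining=[/ id ) $]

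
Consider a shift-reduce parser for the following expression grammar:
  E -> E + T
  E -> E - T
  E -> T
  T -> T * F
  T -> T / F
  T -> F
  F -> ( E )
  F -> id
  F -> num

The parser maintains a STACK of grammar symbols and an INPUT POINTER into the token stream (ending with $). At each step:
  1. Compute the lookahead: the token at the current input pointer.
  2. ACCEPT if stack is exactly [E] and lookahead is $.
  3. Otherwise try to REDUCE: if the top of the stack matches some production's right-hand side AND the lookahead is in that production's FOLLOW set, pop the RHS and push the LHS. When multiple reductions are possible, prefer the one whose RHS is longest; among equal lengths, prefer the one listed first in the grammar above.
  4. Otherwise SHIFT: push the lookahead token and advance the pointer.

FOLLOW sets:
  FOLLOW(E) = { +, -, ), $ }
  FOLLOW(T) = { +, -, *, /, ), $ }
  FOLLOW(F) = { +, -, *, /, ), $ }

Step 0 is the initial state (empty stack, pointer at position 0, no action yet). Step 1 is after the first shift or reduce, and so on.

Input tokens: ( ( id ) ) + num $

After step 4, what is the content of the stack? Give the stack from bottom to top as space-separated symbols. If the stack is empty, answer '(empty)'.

Answer: ( ( F

Derivation:
Step 1: shift (. Stack=[(] ptr=1 lookahead=( remaining=[( id ) ) + num $]
Step 2: shift (. Stack=[( (] ptr=2 lookahead=id remaining=[id ) ) + num $]
Step 3: shift id. Stack=[( ( id] ptr=3 lookahead=) remaining=[) ) + num $]
Step 4: reduce F->id. Stack=[( ( F] ptr=3 lookahead=) remaining=[) ) + num $]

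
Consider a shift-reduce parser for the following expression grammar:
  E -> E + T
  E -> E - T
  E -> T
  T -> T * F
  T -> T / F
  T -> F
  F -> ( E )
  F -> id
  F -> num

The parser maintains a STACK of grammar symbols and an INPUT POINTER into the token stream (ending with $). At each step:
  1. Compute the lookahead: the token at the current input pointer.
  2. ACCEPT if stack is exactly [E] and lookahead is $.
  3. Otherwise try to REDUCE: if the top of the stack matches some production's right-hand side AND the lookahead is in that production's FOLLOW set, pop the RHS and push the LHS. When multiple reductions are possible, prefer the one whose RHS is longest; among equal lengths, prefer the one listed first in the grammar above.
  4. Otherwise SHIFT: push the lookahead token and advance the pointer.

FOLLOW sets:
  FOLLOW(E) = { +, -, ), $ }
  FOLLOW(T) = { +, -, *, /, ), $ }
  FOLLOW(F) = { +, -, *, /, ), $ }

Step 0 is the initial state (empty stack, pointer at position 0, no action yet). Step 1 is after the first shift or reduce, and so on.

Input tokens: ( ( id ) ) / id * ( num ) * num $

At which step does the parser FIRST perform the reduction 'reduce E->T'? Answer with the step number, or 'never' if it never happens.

Step 1: shift (. Stack=[(] ptr=1 lookahead=( remaining=[( id ) ) / id * ( num ) * num $]
Step 2: shift (. Stack=[( (] ptr=2 lookahead=id remaining=[id ) ) / id * ( num ) * num $]
Step 3: shift id. Stack=[( ( id] ptr=3 lookahead=) remaining=[) ) / id * ( num ) * num $]
Step 4: reduce F->id. Stack=[( ( F] ptr=3 lookahead=) remaining=[) ) / id * ( num ) * num $]
Step 5: reduce T->F. Stack=[( ( T] ptr=3 lookahead=) remaining=[) ) / id * ( num ) * num $]
Step 6: reduce E->T. Stack=[( ( E] ptr=3 lookahead=) remaining=[) ) / id * ( num ) * num $]

Answer: 6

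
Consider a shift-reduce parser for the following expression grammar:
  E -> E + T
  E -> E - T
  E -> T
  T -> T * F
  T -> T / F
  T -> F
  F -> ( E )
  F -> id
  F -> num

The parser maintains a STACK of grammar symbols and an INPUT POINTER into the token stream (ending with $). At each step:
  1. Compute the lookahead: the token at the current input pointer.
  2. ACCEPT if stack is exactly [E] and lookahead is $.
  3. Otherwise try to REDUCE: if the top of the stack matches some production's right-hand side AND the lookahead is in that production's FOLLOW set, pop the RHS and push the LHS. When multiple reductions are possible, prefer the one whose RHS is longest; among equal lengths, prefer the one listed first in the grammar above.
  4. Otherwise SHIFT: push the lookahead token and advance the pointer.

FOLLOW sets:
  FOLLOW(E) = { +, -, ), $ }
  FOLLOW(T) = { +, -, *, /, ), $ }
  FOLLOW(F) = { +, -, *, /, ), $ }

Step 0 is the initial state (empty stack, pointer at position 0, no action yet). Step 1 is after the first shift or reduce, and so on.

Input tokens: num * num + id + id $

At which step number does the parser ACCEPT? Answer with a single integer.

Step 1: shift num. Stack=[num] ptr=1 lookahead=* remaining=[* num + id + id $]
Step 2: reduce F->num. Stack=[F] ptr=1 lookahead=* remaining=[* num + id + id $]
Step 3: reduce T->F. Stack=[T] ptr=1 lookahead=* remaining=[* num + id + id $]
Step 4: shift *. Stack=[T *] ptr=2 lookahead=num remaining=[num + id + id $]
Step 5: shift num. Stack=[T * num] ptr=3 lookahead=+ remaining=[+ id + id $]
Step 6: reduce F->num. Stack=[T * F] ptr=3 lookahead=+ remaining=[+ id + id $]
Step 7: reduce T->T * F. Stack=[T] ptr=3 lookahead=+ remaining=[+ id + id $]
Step 8: reduce E->T. Stack=[E] ptr=3 lookahead=+ remaining=[+ id + id $]
Step 9: shift +. Stack=[E +] ptr=4 lookahead=id remaining=[id + id $]
Step 10: shift id. Stack=[E + id] ptr=5 lookahead=+ remaining=[+ id $]
Step 11: reduce F->id. Stack=[E + F] ptr=5 lookahead=+ remaining=[+ id $]
Step 12: reduce T->F. Stack=[E + T] ptr=5 lookahead=+ remaining=[+ id $]
Step 13: reduce E->E + T. Stack=[E] ptr=5 lookahead=+ remaining=[+ id $]
Step 14: shift +. Stack=[E +] ptr=6 lookahead=id remaining=[id $]
Step 15: shift id. Stack=[E + id] ptr=7 lookahead=$ remaining=[$]
Step 16: reduce F->id. Stack=[E + F] ptr=7 lookahead=$ remaining=[$]
Step 17: reduce T->F. Stack=[E + T] ptr=7 lookahead=$ remaining=[$]
Step 18: reduce E->E + T. Stack=[E] ptr=7 lookahead=$ remaining=[$]
Step 19: accept. Stack=[E] ptr=7 lookahead=$ remaining=[$]

Answer: 19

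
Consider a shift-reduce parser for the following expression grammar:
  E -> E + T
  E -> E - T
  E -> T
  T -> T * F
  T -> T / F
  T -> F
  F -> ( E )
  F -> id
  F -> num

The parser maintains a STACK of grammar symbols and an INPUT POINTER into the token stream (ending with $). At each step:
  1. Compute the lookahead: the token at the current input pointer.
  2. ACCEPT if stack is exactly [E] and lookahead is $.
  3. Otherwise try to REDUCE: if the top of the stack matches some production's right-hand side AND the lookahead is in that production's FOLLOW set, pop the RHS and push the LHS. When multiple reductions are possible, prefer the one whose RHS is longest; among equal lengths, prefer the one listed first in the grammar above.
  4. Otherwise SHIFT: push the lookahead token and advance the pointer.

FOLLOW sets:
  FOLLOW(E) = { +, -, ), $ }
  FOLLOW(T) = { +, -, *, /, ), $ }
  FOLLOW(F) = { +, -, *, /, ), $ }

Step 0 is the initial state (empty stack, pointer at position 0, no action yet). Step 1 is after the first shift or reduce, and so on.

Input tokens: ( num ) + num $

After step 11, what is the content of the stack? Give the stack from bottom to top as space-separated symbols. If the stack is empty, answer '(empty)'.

Answer: E + num

Derivation:
Step 1: shift (. Stack=[(] ptr=1 lookahead=num remaining=[num ) + num $]
Step 2: shift num. Stack=[( num] ptr=2 lookahead=) remaining=[) + num $]
Step 3: reduce F->num. Stack=[( F] ptr=2 lookahead=) remaining=[) + num $]
Step 4: reduce T->F. Stack=[( T] ptr=2 lookahead=) remaining=[) + num $]
Step 5: reduce E->T. Stack=[( E] ptr=2 lookahead=) remaining=[) + num $]
Step 6: shift ). Stack=[( E )] ptr=3 lookahead=+ remaining=[+ num $]
Step 7: reduce F->( E ). Stack=[F] ptr=3 lookahead=+ remaining=[+ num $]
Step 8: reduce T->F. Stack=[T] ptr=3 lookahead=+ remaining=[+ num $]
Step 9: reduce E->T. Stack=[E] ptr=3 lookahead=+ remaining=[+ num $]
Step 10: shift +. Stack=[E +] ptr=4 lookahead=num remaining=[num $]
Step 11: shift num. Stack=[E + num] ptr=5 lookahead=$ remaining=[$]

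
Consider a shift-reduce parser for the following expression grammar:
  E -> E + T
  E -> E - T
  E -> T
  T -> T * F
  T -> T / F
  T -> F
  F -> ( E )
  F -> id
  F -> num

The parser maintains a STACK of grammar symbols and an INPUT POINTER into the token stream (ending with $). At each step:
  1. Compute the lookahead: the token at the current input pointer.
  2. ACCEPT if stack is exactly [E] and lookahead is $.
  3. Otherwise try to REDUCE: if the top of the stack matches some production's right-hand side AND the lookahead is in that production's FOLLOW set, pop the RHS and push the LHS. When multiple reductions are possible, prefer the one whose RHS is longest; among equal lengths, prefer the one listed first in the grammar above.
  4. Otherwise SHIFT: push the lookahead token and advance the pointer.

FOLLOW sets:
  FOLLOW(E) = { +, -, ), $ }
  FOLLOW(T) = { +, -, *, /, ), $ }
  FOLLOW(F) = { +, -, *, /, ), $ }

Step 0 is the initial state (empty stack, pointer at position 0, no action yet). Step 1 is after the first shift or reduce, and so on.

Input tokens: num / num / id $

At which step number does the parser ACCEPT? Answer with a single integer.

Answer: 13

Derivation:
Step 1: shift num. Stack=[num] ptr=1 lookahead=/ remaining=[/ num / id $]
Step 2: reduce F->num. Stack=[F] ptr=1 lookahead=/ remaining=[/ num / id $]
Step 3: reduce T->F. Stack=[T] ptr=1 lookahead=/ remaining=[/ num / id $]
Step 4: shift /. Stack=[T /] ptr=2 lookahead=num remaining=[num / id $]
Step 5: shift num. Stack=[T / num] ptr=3 lookahead=/ remaining=[/ id $]
Step 6: reduce F->num. Stack=[T / F] ptr=3 lookahead=/ remaining=[/ id $]
Step 7: reduce T->T / F. Stack=[T] ptr=3 lookahead=/ remaining=[/ id $]
Step 8: shift /. Stack=[T /] ptr=4 lookahead=id remaining=[id $]
Step 9: shift id. Stack=[T / id] ptr=5 lookahead=$ remaining=[$]
Step 10: reduce F->id. Stack=[T / F] ptr=5 lookahead=$ remaining=[$]
Step 11: reduce T->T / F. Stack=[T] ptr=5 lookahead=$ remaining=[$]
Step 12: reduce E->T. Stack=[E] ptr=5 lookahead=$ remaining=[$]
Step 13: accept. Stack=[E] ptr=5 lookahead=$ remaining=[$]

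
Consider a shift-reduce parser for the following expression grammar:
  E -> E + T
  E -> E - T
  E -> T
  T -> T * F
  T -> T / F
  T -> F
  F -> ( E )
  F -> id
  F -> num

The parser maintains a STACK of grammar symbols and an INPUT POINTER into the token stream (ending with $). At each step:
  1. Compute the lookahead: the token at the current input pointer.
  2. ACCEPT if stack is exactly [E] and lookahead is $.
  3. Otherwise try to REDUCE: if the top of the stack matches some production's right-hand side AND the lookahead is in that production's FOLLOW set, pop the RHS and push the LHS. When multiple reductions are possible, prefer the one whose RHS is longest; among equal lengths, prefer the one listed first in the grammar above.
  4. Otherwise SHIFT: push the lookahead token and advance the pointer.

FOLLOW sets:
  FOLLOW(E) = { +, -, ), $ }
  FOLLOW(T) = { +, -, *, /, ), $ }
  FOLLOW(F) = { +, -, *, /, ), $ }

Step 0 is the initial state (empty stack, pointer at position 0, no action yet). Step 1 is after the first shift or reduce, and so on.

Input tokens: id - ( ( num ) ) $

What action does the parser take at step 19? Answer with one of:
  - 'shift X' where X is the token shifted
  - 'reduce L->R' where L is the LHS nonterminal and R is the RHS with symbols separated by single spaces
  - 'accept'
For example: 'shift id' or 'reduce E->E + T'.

Step 1: shift id. Stack=[id] ptr=1 lookahead=- remaining=[- ( ( num ) ) $]
Step 2: reduce F->id. Stack=[F] ptr=1 lookahead=- remaining=[- ( ( num ) ) $]
Step 3: reduce T->F. Stack=[T] ptr=1 lookahead=- remaining=[- ( ( num ) ) $]
Step 4: reduce E->T. Stack=[E] ptr=1 lookahead=- remaining=[- ( ( num ) ) $]
Step 5: shift -. Stack=[E -] ptr=2 lookahead=( remaining=[( ( num ) ) $]
Step 6: shift (. Stack=[E - (] ptr=3 lookahead=( remaining=[( num ) ) $]
Step 7: shift (. Stack=[E - ( (] ptr=4 lookahead=num remaining=[num ) ) $]
Step 8: shift num. Stack=[E - ( ( num] ptr=5 lookahead=) remaining=[) ) $]
Step 9: reduce F->num. Stack=[E - ( ( F] ptr=5 lookahead=) remaining=[) ) $]
Step 10: reduce T->F. Stack=[E - ( ( T] ptr=5 lookahead=) remaining=[) ) $]
Step 11: reduce E->T. Stack=[E - ( ( E] ptr=5 lookahead=) remaining=[) ) $]
Step 12: shift ). Stack=[E - ( ( E )] ptr=6 lookahead=) remaining=[) $]
Step 13: reduce F->( E ). Stack=[E - ( F] ptr=6 lookahead=) remaining=[) $]
Step 14: reduce T->F. Stack=[E - ( T] ptr=6 lookahead=) remaining=[) $]
Step 15: reduce E->T. Stack=[E - ( E] ptr=6 lookahead=) remaining=[) $]
Step 16: shift ). Stack=[E - ( E )] ptr=7 lookahead=$ remaining=[$]
Step 17: reduce F->( E ). Stack=[E - F] ptr=7 lookahead=$ remaining=[$]
Step 18: reduce T->F. Stack=[E - T] ptr=7 lookahead=$ remaining=[$]
Step 19: reduce E->E - T. Stack=[E] ptr=7 lookahead=$ remaining=[$]

Answer: reduce E->E - T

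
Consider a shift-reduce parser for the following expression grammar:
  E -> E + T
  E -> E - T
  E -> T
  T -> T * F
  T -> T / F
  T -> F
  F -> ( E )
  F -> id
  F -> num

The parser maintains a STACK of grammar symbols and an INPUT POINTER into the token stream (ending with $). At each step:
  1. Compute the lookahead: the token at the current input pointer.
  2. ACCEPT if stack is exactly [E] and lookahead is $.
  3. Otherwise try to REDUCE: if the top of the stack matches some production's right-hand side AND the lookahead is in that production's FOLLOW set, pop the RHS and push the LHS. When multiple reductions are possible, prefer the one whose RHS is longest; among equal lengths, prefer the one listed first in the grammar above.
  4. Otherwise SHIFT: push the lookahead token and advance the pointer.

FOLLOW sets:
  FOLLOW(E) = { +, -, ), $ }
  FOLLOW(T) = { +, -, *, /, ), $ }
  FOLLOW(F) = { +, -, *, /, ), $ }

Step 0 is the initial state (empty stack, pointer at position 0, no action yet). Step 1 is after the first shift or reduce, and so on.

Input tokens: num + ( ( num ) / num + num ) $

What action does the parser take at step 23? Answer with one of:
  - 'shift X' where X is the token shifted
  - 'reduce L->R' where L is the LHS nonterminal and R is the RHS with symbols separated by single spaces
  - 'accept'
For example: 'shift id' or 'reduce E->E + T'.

Step 1: shift num. Stack=[num] ptr=1 lookahead=+ remaining=[+ ( ( num ) / num + num ) $]
Step 2: reduce F->num. Stack=[F] ptr=1 lookahead=+ remaining=[+ ( ( num ) / num + num ) $]
Step 3: reduce T->F. Stack=[T] ptr=1 lookahead=+ remaining=[+ ( ( num ) / num + num ) $]
Step 4: reduce E->T. Stack=[E] ptr=1 lookahead=+ remaining=[+ ( ( num ) / num + num ) $]
Step 5: shift +. Stack=[E +] ptr=2 lookahead=( remaining=[( ( num ) / num + num ) $]
Step 6: shift (. Stack=[E + (] ptr=3 lookahead=( remaining=[( num ) / num + num ) $]
Step 7: shift (. Stack=[E + ( (] ptr=4 lookahead=num remaining=[num ) / num + num ) $]
Step 8: shift num. Stack=[E + ( ( num] ptr=5 lookahead=) remaining=[) / num + num ) $]
Step 9: reduce F->num. Stack=[E + ( ( F] ptr=5 lookahead=) remaining=[) / num + num ) $]
Step 10: reduce T->F. Stack=[E + ( ( T] ptr=5 lookahead=) remaining=[) / num + num ) $]
Step 11: reduce E->T. Stack=[E + ( ( E] ptr=5 lookahead=) remaining=[) / num + num ) $]
Step 12: shift ). Stack=[E + ( ( E )] ptr=6 lookahead=/ remaining=[/ num + num ) $]
Step 13: reduce F->( E ). Stack=[E + ( F] ptr=6 lookahead=/ remaining=[/ num + num ) $]
Step 14: reduce T->F. Stack=[E + ( T] ptr=6 lookahead=/ remaining=[/ num + num ) $]
Step 15: shift /. Stack=[E + ( T /] ptr=7 lookahead=num remaining=[num + num ) $]
Step 16: shift num. Stack=[E + ( T / num] ptr=8 lookahead=+ remaining=[+ num ) $]
Step 17: reduce F->num. Stack=[E + ( T / F] ptr=8 lookahead=+ remaining=[+ num ) $]
Step 18: reduce T->T / F. Stack=[E + ( T] ptr=8 lookahead=+ remaining=[+ num ) $]
Step 19: reduce E->T. Stack=[E + ( E] ptr=8 lookahead=+ remaining=[+ num ) $]
Step 20: shift +. Stack=[E + ( E +] ptr=9 lookahead=num remaining=[num ) $]
Step 21: shift num. Stack=[E + ( E + num] ptr=10 lookahead=) remaining=[) $]
Step 22: reduce F->num. Stack=[E + ( E + F] ptr=10 lookahead=) remaining=[) $]
Step 23: reduce T->F. Stack=[E + ( E + T] ptr=10 lookahead=) remaining=[) $]

Answer: reduce T->F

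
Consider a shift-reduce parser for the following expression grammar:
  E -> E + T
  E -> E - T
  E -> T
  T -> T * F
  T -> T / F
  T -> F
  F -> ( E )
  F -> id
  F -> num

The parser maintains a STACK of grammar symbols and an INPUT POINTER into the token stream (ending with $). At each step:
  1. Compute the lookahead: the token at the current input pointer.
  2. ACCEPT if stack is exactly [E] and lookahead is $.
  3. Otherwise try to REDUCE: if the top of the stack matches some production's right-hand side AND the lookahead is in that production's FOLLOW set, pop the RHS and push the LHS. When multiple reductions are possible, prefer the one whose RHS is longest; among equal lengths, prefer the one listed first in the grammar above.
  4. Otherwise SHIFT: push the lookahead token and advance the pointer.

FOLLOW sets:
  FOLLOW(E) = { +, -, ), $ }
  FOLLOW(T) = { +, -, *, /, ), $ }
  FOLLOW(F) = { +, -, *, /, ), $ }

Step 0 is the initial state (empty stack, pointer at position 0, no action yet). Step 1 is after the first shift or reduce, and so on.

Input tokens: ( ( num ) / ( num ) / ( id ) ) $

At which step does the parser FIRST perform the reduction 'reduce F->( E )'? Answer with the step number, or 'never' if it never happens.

Step 1: shift (. Stack=[(] ptr=1 lookahead=( remaining=[( num ) / ( num ) / ( id ) ) $]
Step 2: shift (. Stack=[( (] ptr=2 lookahead=num remaining=[num ) / ( num ) / ( id ) ) $]
Step 3: shift num. Stack=[( ( num] ptr=3 lookahead=) remaining=[) / ( num ) / ( id ) ) $]
Step 4: reduce F->num. Stack=[( ( F] ptr=3 lookahead=) remaining=[) / ( num ) / ( id ) ) $]
Step 5: reduce T->F. Stack=[( ( T] ptr=3 lookahead=) remaining=[) / ( num ) / ( id ) ) $]
Step 6: reduce E->T. Stack=[( ( E] ptr=3 lookahead=) remaining=[) / ( num ) / ( id ) ) $]
Step 7: shift ). Stack=[( ( E )] ptr=4 lookahead=/ remaining=[/ ( num ) / ( id ) ) $]
Step 8: reduce F->( E ). Stack=[( F] ptr=4 lookahead=/ remaining=[/ ( num ) / ( id ) ) $]

Answer: 8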